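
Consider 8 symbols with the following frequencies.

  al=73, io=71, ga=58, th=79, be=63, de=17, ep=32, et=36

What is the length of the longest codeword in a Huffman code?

Merge the two lowest-weight nodes at each step:
combine de(17), ep(32) → 49
combine et(36), 49 → 85
combine ga(58), be(63) → 121
combine io(71), al(73) → 144
combine th(79), 85 → 164
combine 121, 144 → 265
combine 164, 265 → 429
The first pair merged (de, ep) ends up deepest, at depth 4.

4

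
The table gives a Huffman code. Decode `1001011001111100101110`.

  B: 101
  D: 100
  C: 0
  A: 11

Read left to right; each codeword is recognised as soon as it completes (prefix code):
  100→D | 101→B | 100→D | 11→A | 11→A | 100→D | 101→B | 11→A | 0→C
Decoded message: DBDAADBAC

DBDAADBAC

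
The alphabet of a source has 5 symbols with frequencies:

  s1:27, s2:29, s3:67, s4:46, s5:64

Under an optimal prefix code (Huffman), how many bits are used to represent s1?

3

Huffman merges, smallest pair first:
combine s1(27), s2(29) → 56
combine s4(46), 56 → 102
combine s5(64), s3(67) → 131
combine 102, 131 → 233
The subtree containing s1 is merged 3 times, so code length = 3.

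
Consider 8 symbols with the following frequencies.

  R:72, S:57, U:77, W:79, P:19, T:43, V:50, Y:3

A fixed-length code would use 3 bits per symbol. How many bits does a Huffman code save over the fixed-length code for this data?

69

Fixed-length: 3 bits × 400 symbols = 1200 bits.
Huffman merges:
merge Y(3) and P(19): 22
merge 22 and T(43): 65
merge V(50) and S(57): 107
merge 65 and R(72): 137
merge U(77) and W(79): 156
merge 107 and 137: 244
merge 156 and 244: 400
Huffman total = 22 + 65 + 107 + 137 + 156 + 244 + 400 = 1131 bits.
Saving = 1200 − 1131 = 69 bits.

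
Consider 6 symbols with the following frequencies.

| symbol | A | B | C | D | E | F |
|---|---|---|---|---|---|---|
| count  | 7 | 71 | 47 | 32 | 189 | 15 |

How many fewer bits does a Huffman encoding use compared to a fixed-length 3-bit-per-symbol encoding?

373

Fixed-length: 3 bits × 361 symbols = 1083 bits.
Huffman merges:
A(7) + F(15) → 22
22 + D(32) → 54
C(47) + 54 → 101
B(71) + 101 → 172
172 + E(189) → 361
Huffman total = 22 + 54 + 101 + 172 + 361 = 710 bits.
Saving = 1083 − 710 = 373 bits.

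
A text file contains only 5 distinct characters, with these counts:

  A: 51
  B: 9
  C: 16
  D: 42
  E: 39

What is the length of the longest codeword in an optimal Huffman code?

3

Merge the two lowest-weight nodes at each step:
combine B(9), C(16) → 25
combine 25, E(39) → 64
combine D(42), A(51) → 93
combine 64, 93 → 157
Maximum depth reached is 3.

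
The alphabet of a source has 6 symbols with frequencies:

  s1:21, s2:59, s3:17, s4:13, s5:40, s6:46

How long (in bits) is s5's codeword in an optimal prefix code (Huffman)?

2

Huffman merges, smallest pair first:
combine s4(13), s3(17) → 30
combine s1(21), 30 → 51
combine s5(40), s6(46) → 86
combine 51, s2(59) → 110
combine 86, 110 → 196
s5 sits 2 levels below the root, so its codeword is 2 bits.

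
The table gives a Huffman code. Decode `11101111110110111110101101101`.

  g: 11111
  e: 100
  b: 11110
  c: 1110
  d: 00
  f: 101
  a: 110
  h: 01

Read left to right; each codeword is recognised as soon as it completes (prefix code):
  1110→c | 11111→g | 101→f | 101→f | 11110→b | 101→f | 101→f | 101→f
Decoded message: cgffbfff

cgffbfff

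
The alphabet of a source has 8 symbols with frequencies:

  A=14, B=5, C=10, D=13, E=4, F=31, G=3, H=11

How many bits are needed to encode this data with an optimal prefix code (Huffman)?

247

Build the Huffman tree bottom-up:
combine G(3), E(4) → 7
combine B(5), 7 → 12
combine C(10), H(11) → 21
combine 12, D(13) → 25
combine A(14), 21 → 35
combine 25, F(31) → 56
combine 35, 56 → 91
Total encoded bits = sum of merged weights = 7 + 12 + 21 + 25 + 35 + 56 + 91 = 247.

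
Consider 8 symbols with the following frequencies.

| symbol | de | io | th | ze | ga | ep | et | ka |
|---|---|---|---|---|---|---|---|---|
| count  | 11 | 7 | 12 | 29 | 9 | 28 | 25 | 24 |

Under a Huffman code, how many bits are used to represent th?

Build the tree from the bottom:
combine io(7), ga(9) → 16
combine de(11), th(12) → 23
combine 16, 23 → 39
combine ka(24), et(25) → 49
combine ep(28), ze(29) → 57
combine 39, 49 → 88
combine 57, 88 → 145
The subtree containing th is merged 4 times, so code length = 4.

4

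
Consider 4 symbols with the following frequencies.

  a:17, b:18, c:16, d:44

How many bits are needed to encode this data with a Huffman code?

179

Build the Huffman tree bottom-up:
merge c(16) and a(17): 33
merge b(18) and 33: 51
merge d(44) and 51: 95
Total encoded bits = sum of merged weights = 33 + 51 + 95 = 179.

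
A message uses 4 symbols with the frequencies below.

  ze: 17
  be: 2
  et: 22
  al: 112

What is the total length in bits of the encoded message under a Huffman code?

Build the Huffman tree bottom-up:
merge be(2) and ze(17): 19
merge 19 and et(22): 41
merge 41 and al(112): 153
Each symbol's bit-cost is frequency × depth; summing gives 213 bits (equivalently 19 + 41 + 153).

213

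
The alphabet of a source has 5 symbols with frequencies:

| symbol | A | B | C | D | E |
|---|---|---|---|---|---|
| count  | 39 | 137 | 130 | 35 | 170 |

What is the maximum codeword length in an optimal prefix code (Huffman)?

3

Merge the two lowest-weight nodes at each step:
combine D(35), A(39) → 74
combine 74, C(130) → 204
combine B(137), E(170) → 307
combine 204, 307 → 511
The first pair merged (D, A) ends up deepest, at depth 3.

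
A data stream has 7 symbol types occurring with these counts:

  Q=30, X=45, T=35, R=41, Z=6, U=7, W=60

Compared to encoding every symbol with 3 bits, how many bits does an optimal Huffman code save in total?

92

Fixed-length: 3 bits × 224 symbols = 672 bits.
Huffman merges:
Z(6) + U(7) → 13
13 + Q(30) → 43
T(35) + R(41) → 76
43 + X(45) → 88
W(60) + 76 → 136
88 + 136 → 224
Huffman total = 13 + 43 + 76 + 88 + 136 + 224 = 580 bits.
Saving = 672 − 580 = 92 bits.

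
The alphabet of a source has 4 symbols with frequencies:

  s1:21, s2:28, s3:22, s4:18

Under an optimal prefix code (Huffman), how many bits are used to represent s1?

2

Huffman merges, smallest pair first:
s4(18) + s1(21) → 39
s3(22) + s2(28) → 50
39 + 50 → 89
The subtree containing s1 is merged 2 times, so code length = 2.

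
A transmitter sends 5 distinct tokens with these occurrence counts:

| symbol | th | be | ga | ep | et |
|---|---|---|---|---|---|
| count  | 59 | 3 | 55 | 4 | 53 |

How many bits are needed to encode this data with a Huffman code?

355

Greedily combine the two least-frequent nodes:
merge be(3) and ep(4): 7
merge 7 and et(53): 60
merge ga(55) and th(59): 114
merge 60 and 114: 174
Each symbol's bit-cost is frequency × depth; summing gives 355 bits (equivalently 7 + 60 + 114 + 174).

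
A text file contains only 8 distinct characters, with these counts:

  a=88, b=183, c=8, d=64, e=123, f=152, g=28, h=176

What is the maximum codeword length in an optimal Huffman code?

5

Merge the two lowest-weight nodes at each step:
combine c(8), g(28) → 36
combine 36, d(64) → 100
combine a(88), 100 → 188
combine e(123), f(152) → 275
combine h(176), b(183) → 359
combine 188, 275 → 463
combine 359, 463 → 822
Maximum depth reached is 5.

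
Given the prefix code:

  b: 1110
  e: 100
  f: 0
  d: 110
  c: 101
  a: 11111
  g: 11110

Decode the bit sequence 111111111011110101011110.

aggcfg

Read left to right; each codeword is recognised as soon as it completes (prefix code):
  11111→a | 11110→g | 11110→g | 101→c | 0→f | 11110→g
Decoded message: aggcfg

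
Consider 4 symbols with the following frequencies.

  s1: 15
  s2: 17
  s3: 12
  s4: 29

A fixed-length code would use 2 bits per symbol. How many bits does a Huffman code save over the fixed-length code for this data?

2

Fixed-length: 2 bits × 73 symbols = 146 bits.
Huffman merges:
merge s3(12) and s1(15): 27
merge s2(17) and 27: 44
merge s4(29) and 44: 73
Huffman total = 27 + 44 + 73 = 144 bits.
Saving = 146 − 144 = 2 bits.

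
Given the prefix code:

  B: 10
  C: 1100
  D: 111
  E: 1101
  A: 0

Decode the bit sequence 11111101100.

Read left to right; each codeword is recognised as soon as it completes (prefix code):
  111→D | 111→D | 0→A | 1100→C
Decoded message: DDAC

DDAC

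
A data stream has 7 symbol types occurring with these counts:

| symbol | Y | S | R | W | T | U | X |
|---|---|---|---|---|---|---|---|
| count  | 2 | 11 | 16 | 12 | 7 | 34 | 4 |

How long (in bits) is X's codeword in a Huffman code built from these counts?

Build the tree from the bottom:
merge Y(2) and X(4): 6
merge 6 and T(7): 13
merge S(11) and W(12): 23
merge 13 and R(16): 29
merge 23 and 29: 52
merge U(34) and 52: 86
The subtree containing X is merged 5 times, so code length = 5.

5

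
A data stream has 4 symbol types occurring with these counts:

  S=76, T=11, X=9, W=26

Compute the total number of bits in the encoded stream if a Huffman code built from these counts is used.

Merge the two smallest weights repeatedly:
combine X(9), T(11) → 20
combine 20, W(26) → 46
combine 46, S(76) → 122
The encoded length is the sum of every internal node's weight: 20 + 46 + 122 = 188 bits.

188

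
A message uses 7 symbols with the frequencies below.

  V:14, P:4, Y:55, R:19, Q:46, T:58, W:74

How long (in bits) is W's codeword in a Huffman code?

2

Huffman merges, smallest pair first:
merge P(4) and V(14): 18
merge 18 and R(19): 37
merge 37 and Q(46): 83
merge Y(55) and T(58): 113
merge W(74) and 83: 157
merge 113 and 157: 270
W's leaf is at depth 2, giving a 2-bit codeword.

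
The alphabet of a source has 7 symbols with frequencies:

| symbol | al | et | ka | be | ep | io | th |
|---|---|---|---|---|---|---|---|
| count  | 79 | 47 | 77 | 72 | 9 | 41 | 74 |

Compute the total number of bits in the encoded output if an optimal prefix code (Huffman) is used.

1091

Build the Huffman tree bottom-up:
combine ep(9), io(41) → 50
combine et(47), 50 → 97
combine be(72), th(74) → 146
combine ka(77), al(79) → 156
combine 97, 146 → 243
combine 156, 243 → 399
The encoded length is the sum of every internal node's weight: 50 + 97 + 146 + 156 + 243 + 399 = 1091 bits.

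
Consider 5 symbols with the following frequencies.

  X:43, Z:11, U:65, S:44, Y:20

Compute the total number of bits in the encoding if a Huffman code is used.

397

Merge the two smallest weights repeatedly:
merge Z(11) and Y(20): 31
merge 31 and X(43): 74
merge S(44) and U(65): 109
merge 74 and 109: 183
The encoded length is the sum of every internal node's weight: 31 + 74 + 109 + 183 = 397 bits.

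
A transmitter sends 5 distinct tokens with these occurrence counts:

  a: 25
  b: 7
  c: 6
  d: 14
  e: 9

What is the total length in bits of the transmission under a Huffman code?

132

Build the Huffman tree bottom-up:
merge c(6) and b(7): 13
merge e(9) and 13: 22
merge d(14) and 22: 36
merge a(25) and 36: 61
Each symbol's bit-cost is frequency × depth; summing gives 132 bits (equivalently 13 + 22 + 36 + 61).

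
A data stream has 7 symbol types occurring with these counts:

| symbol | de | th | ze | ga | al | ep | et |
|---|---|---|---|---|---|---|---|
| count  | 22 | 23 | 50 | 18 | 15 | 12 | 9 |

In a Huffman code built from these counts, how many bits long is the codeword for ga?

Build the tree from the bottom:
et(9) + ep(12) → 21
al(15) + ga(18) → 33
21 + de(22) → 43
th(23) + 33 → 56
43 + ze(50) → 93
56 + 93 → 149
ga's leaf is at depth 3, giving a 3-bit codeword.

3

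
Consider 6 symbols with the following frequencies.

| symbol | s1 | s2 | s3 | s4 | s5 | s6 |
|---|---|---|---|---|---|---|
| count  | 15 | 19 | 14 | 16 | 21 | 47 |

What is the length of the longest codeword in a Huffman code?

3

Merge the two lowest-weight nodes at each step:
merge s3(14) and s1(15): 29
merge s4(16) and s2(19): 35
merge s5(21) and 29: 50
merge 35 and s6(47): 82
merge 50 and 82: 132
Maximum depth reached is 3.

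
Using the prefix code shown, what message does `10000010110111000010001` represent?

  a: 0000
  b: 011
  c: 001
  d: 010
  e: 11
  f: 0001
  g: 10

gagebgff

Read left to right; each codeword is recognised as soon as it completes (prefix code):
  10→g | 0000→a | 10→g | 11→e | 011→b | 10→g | 0001→f | 0001→f
Decoded message: gagebgff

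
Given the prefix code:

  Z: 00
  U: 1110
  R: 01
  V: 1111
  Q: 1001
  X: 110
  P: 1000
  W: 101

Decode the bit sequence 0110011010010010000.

Read left to right; each codeword is recognised as soon as it completes (prefix code):
  01→R | 1001→Q | 101→W | 00→Z | 1001→Q | 00→Z | 00→Z
Decoded message: RQWZQZZ

RQWZQZZ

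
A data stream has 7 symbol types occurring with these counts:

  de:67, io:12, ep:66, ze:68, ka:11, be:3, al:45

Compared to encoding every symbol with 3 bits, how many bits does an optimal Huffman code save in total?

Fixed-length: 3 bits × 272 symbols = 816 bits.
Huffman merges:
merge be(3) and ka(11): 14
merge io(12) and 14: 26
merge 26 and al(45): 71
merge ep(66) and de(67): 133
merge ze(68) and 71: 139
merge 133 and 139: 272
Huffman total = 14 + 26 + 71 + 133 + 139 + 272 = 655 bits.
Saving = 816 − 655 = 161 bits.

161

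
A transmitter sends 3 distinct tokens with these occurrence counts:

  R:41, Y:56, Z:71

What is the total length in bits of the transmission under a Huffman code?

265

Build the Huffman tree bottom-up:
R(41) + Y(56) → 97
Z(71) + 97 → 168
The encoded length is the sum of every internal node's weight: 97 + 168 = 265 bits.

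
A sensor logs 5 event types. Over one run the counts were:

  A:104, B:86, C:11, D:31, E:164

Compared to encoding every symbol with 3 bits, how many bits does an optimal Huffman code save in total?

Fixed-length: 3 bits × 396 symbols = 1188 bits.
Huffman merges:
combine C(11), D(31) → 42
combine 42, B(86) → 128
combine A(104), 128 → 232
combine E(164), 232 → 396
Huffman total = 42 + 128 + 232 + 396 = 798 bits.
Saving = 1188 − 798 = 390 bits.

390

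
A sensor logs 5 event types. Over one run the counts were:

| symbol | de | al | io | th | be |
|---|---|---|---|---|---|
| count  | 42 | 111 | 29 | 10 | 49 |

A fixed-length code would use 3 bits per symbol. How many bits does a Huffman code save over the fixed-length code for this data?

Fixed-length: 3 bits × 241 symbols = 723 bits.
Huffman merges:
merge th(10) and io(29): 39
merge 39 and de(42): 81
merge be(49) and 81: 130
merge al(111) and 130: 241
Huffman total = 39 + 81 + 130 + 241 = 491 bits.
Saving = 723 − 491 = 232 bits.

232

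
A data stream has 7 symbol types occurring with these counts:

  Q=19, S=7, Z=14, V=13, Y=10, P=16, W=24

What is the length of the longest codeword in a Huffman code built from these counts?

4

Merge the two lowest-weight nodes at each step:
S(7) + Y(10) → 17
V(13) + Z(14) → 27
P(16) + 17 → 33
Q(19) + W(24) → 43
27 + 33 → 60
43 + 60 → 103
The rarest symbols sit at the bottom; the longest codeword is 4 bits.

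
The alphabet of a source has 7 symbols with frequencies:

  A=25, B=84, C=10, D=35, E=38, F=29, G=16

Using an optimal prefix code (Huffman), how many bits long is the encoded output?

615

Greedily combine the two least-frequent nodes:
C(10) + G(16) → 26
A(25) + 26 → 51
F(29) + D(35) → 64
E(38) + 51 → 89
64 + B(84) → 148
89 + 148 → 237
The encoded length is the sum of every internal node's weight: 26 + 51 + 64 + 89 + 148 + 237 = 615 bits.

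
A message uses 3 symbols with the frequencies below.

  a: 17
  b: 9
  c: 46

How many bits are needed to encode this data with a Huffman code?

98

Build the Huffman tree bottom-up:
combine b(9), a(17) → 26
combine 26, c(46) → 72
Total encoded bits = sum of merged weights = 26 + 72 = 98.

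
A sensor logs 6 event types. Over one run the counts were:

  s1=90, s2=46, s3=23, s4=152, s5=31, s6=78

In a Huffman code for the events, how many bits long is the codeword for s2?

Repeatedly merge the two smallest:
s3(23) + s5(31) → 54
s2(46) + 54 → 100
s6(78) + s1(90) → 168
100 + s4(152) → 252
168 + 252 → 420
The subtree containing s2 is merged 3 times, so code length = 3.

3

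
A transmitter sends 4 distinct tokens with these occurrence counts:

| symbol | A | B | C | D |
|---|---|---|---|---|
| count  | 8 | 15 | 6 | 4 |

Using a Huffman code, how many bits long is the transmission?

Greedily combine the two least-frequent nodes:
D(4) + C(6) → 10
A(8) + 10 → 18
B(15) + 18 → 33
Each symbol's bit-cost is frequency × depth; summing gives 61 bits (equivalently 10 + 18 + 33).

61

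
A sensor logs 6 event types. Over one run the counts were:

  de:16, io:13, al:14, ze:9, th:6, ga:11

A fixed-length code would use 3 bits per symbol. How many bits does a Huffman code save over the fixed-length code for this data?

30

Fixed-length: 3 bits × 69 symbols = 207 bits.
Huffman merges:
merge th(6) and ze(9): 15
merge ga(11) and io(13): 24
merge al(14) and 15: 29
merge de(16) and 24: 40
merge 29 and 40: 69
Huffman total = 15 + 24 + 29 + 40 + 69 = 177 bits.
Saving = 207 − 177 = 30 bits.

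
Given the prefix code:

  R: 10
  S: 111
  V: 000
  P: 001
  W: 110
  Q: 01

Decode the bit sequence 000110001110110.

VWPWW

Read left to right; each codeword is recognised as soon as it completes (prefix code):
  000→V | 110→W | 001→P | 110→W | 110→W
Decoded message: VWPWW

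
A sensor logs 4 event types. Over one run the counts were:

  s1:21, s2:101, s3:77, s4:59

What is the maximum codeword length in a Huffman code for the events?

3

Merge the two lowest-weight nodes at each step:
merge s1(21) and s4(59): 80
merge s3(77) and 80: 157
merge s2(101) and 157: 258
Maximum depth reached is 3.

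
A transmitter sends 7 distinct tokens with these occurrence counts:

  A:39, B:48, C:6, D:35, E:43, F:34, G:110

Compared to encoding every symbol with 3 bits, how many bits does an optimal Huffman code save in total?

118

Fixed-length: 3 bits × 315 symbols = 945 bits.
Huffman merges:
C(6) + F(34) → 40
D(35) + A(39) → 74
40 + E(43) → 83
B(48) + 74 → 122
83 + G(110) → 193
122 + 193 → 315
Huffman total = 40 + 74 + 83 + 122 + 193 + 315 = 827 bits.
Saving = 945 − 827 = 118 bits.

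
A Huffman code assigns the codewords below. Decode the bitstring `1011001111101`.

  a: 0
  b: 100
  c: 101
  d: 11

cbddc

Read left to right; each codeword is recognised as soon as it completes (prefix code):
  101→c | 100→b | 11→d | 11→d | 101→c
Decoded message: cbddc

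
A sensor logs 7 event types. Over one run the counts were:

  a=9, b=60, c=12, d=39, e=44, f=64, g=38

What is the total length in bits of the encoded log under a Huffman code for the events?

Greedily combine the two least-frequent nodes:
merge a(9) and c(12): 21
merge 21 and g(38): 59
merge d(39) and e(44): 83
merge 59 and b(60): 119
merge f(64) and 83: 147
merge 119 and 147: 266
The encoded length is the sum of every internal node's weight: 21 + 59 + 83 + 119 + 147 + 266 = 695 bits.

695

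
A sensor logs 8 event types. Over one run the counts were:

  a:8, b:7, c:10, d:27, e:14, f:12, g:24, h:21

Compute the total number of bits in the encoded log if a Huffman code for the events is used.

355

Build the Huffman tree bottom-up:
b(7) + a(8) → 15
c(10) + f(12) → 22
e(14) + 15 → 29
h(21) + 22 → 43
g(24) + d(27) → 51
29 + 43 → 72
51 + 72 → 123
The encoded length is the sum of every internal node's weight: 15 + 22 + 29 + 43 + 51 + 72 + 123 = 355 bits.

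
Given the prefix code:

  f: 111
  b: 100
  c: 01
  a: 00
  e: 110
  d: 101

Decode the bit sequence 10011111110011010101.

Read left to right; each codeword is recognised as soon as it completes (prefix code):
  100→b | 111→f | 111→f | 100→b | 110→e | 101→d | 01→c
Decoded message: bffbedc

bffbedc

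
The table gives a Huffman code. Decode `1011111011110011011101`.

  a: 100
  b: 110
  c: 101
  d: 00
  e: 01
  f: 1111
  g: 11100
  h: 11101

Read left to right; each codeword is recognised as soon as it completes (prefix code):
  101→c | 1111→f | 01→e | 11100→g | 110→b | 11101→h
Decoded message: cfegbh

cfegbh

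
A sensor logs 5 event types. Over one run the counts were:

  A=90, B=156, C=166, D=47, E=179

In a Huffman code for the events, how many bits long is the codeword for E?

2

Repeatedly merge the two smallest:
combine D(47), A(90) → 137
combine 137, B(156) → 293
combine C(166), E(179) → 345
combine 293, 345 → 638
E sits 2 levels below the root, so its codeword is 2 bits.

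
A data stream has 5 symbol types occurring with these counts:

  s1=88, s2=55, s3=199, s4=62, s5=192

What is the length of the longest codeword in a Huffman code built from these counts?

Merge the two lowest-weight nodes at each step:
merge s2(55) and s4(62): 117
merge s1(88) and 117: 205
merge s5(192) and s3(199): 391
merge 205 and 391: 596
The first pair merged (s2, s4) ends up deepest, at depth 3.

3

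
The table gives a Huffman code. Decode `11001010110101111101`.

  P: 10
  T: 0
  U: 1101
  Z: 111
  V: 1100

Read left to right; each codeword is recognised as soon as it completes (prefix code):
  1100→V | 10→P | 10→P | 1101→U | 0→T | 111→Z | 1101→U
Decoded message: VPPUTZU

VPPUTZU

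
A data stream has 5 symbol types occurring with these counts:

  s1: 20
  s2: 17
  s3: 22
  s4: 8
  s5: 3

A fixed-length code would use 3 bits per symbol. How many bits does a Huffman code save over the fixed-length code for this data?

59

Fixed-length: 3 bits × 70 symbols = 210 bits.
Huffman merges:
s5(3) + s4(8) → 11
11 + s2(17) → 28
s1(20) + s3(22) → 42
28 + 42 → 70
Huffman total = 11 + 28 + 42 + 70 = 151 bits.
Saving = 210 − 151 = 59 bits.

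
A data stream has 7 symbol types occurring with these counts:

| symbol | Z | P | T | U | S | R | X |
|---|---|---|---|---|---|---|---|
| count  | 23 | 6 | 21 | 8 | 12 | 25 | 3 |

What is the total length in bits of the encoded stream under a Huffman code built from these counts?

251

Build the Huffman tree bottom-up:
X(3) + P(6) → 9
U(8) + 9 → 17
S(12) + 17 → 29
T(21) + Z(23) → 44
R(25) + 29 → 54
44 + 54 → 98
Total encoded bits = sum of merged weights = 9 + 17 + 29 + 44 + 54 + 98 = 251.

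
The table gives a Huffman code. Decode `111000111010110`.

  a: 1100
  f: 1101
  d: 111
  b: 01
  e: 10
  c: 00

dcbfbe

Read left to right; each codeword is recognised as soon as it completes (prefix code):
  111→d | 00→c | 01→b | 1101→f | 01→b | 10→e
Decoded message: dcbfbe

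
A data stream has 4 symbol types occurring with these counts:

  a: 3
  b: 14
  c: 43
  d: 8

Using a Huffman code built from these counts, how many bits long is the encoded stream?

Greedily combine the two least-frequent nodes:
merge a(3) and d(8): 11
merge 11 and b(14): 25
merge 25 and c(43): 68
Each symbol's bit-cost is frequency × depth; summing gives 104 bits (equivalently 11 + 25 + 68).

104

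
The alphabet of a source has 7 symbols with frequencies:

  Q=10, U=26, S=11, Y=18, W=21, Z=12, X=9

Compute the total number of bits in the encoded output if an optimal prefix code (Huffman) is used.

293

Merge the two smallest weights repeatedly:
merge X(9) and Q(10): 19
merge S(11) and Z(12): 23
merge Y(18) and 19: 37
merge W(21) and 23: 44
merge U(26) and 37: 63
merge 44 and 63: 107
The encoded length is the sum of every internal node's weight: 19 + 23 + 37 + 44 + 63 + 107 = 293 bits.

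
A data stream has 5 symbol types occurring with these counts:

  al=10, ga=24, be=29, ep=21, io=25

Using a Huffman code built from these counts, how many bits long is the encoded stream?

249

Greedily combine the two least-frequent nodes:
combine al(10), ep(21) → 31
combine ga(24), io(25) → 49
combine be(29), 31 → 60
combine 49, 60 → 109
Total encoded bits = sum of merged weights = 31 + 49 + 60 + 109 = 249.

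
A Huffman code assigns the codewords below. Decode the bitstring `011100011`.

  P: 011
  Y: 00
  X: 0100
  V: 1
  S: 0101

Read left to right; each codeword is recognised as soon as it completes (prefix code):
  011→P | 1→V | 00→Y | 011→P
Decoded message: PVYP

PVYP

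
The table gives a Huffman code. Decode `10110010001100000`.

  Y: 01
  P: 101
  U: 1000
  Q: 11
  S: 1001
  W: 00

Read left to right; each codeword is recognised as soon as it completes (prefix code):
  101→P | 1001→S | 00→W | 01→Y | 1000→U | 00→W
Decoded message: PSWYUW

PSWYUW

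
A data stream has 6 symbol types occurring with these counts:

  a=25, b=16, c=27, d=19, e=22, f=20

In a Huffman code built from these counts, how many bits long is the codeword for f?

3

Build the tree from the bottom:
b(16) + d(19) → 35
f(20) + e(22) → 42
a(25) + c(27) → 52
35 + 42 → 77
52 + 77 → 129
The subtree containing f is merged 3 times, so code length = 3.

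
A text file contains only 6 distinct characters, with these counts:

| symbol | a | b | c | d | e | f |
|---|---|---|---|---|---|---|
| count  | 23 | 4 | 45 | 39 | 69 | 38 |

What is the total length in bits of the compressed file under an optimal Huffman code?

528

Greedily combine the two least-frequent nodes:
merge b(4) and a(23): 27
merge 27 and f(38): 65
merge d(39) and c(45): 84
merge 65 and e(69): 134
merge 84 and 134: 218
Total encoded bits = sum of merged weights = 27 + 65 + 84 + 134 + 218 = 528.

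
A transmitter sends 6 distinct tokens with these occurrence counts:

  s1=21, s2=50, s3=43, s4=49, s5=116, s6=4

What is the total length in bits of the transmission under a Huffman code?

642

Merge the two smallest weights repeatedly:
combine s6(4), s1(21) → 25
combine 25, s3(43) → 68
combine s4(49), s2(50) → 99
combine 68, 99 → 167
combine s5(116), 167 → 283
Each symbol's bit-cost is frequency × depth; summing gives 642 bits (equivalently 25 + 68 + 99 + 167 + 283).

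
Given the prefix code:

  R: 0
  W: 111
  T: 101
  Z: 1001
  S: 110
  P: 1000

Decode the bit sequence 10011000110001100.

Read left to right; each codeword is recognised as soon as it completes (prefix code):
  1001→Z | 1000→P | 110→S | 0→R | 0→R | 110→S | 0→R
Decoded message: ZPSRRSR

ZPSRRSR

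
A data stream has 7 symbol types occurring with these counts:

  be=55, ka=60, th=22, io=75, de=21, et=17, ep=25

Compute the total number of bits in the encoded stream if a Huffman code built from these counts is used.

Greedily combine the two least-frequent nodes:
merge et(17) and de(21): 38
merge th(22) and ep(25): 47
merge 38 and 47: 85
merge be(55) and ka(60): 115
merge io(75) and 85: 160
merge 115 and 160: 275
Total encoded bits = sum of merged weights = 38 + 47 + 85 + 115 + 160 + 275 = 720.

720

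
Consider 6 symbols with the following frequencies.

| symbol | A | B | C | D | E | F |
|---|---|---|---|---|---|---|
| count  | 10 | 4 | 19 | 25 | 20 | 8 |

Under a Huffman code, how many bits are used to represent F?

Repeatedly merge the two smallest:
merge B(4) and F(8): 12
merge A(10) and 12: 22
merge C(19) and E(20): 39
merge 22 and D(25): 47
merge 39 and 47: 86
F sits 4 levels below the root, so its codeword is 4 bits.

4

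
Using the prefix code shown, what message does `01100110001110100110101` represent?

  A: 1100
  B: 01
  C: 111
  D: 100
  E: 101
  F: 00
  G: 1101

Read left to right; each codeword is recognised as soon as it completes (prefix code):
  01→B | 100→D | 1100→A | 01→B | 1101→G | 00→F | 1101→G | 01→B
Decoded message: BDABGFGB

BDABGFGB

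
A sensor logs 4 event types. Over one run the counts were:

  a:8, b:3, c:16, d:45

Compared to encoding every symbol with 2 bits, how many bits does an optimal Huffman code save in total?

34

Fixed-length: 2 bits × 72 symbols = 144 bits.
Huffman merges:
b(3) + a(8) → 11
11 + c(16) → 27
27 + d(45) → 72
Huffman total = 11 + 27 + 72 = 110 bits.
Saving = 144 − 110 = 34 bits.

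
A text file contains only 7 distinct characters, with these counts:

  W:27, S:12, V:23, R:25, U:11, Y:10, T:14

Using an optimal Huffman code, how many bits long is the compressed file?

Merge the two smallest weights repeatedly:
combine Y(10), U(11) → 21
combine S(12), T(14) → 26
combine 21, V(23) → 44
combine R(25), 26 → 51
combine W(27), 44 → 71
combine 51, 71 → 122
The encoded length is the sum of every internal node's weight: 21 + 26 + 44 + 51 + 71 + 122 = 335 bits.

335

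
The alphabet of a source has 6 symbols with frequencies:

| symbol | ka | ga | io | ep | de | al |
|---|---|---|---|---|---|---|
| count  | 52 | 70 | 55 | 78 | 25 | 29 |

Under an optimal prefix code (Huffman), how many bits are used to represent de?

4

Repeatedly merge the two smallest:
merge de(25) and al(29): 54
merge ka(52) and 54: 106
merge io(55) and ga(70): 125
merge ep(78) and 106: 184
merge 125 and 184: 309
The subtree containing de is merged 4 times, so code length = 4.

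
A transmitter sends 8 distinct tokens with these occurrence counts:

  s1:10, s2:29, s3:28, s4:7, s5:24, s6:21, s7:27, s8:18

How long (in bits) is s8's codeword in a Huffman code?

3

Repeatedly merge the two smallest:
merge s4(7) and s1(10): 17
merge 17 and s8(18): 35
merge s6(21) and s5(24): 45
merge s7(27) and s3(28): 55
merge s2(29) and 35: 64
merge 45 and 55: 100
merge 64 and 100: 164
The subtree containing s8 is merged 3 times, so code length = 3.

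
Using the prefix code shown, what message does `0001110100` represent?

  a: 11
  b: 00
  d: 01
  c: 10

bdadb

Read left to right; each codeword is recognised as soon as it completes (prefix code):
  00→b | 01→d | 11→a | 01→d | 00→b
Decoded message: bdadb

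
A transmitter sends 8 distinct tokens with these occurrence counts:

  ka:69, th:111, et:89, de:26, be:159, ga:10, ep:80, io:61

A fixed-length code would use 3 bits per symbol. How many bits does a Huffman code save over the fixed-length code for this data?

137

Fixed-length: 3 bits × 605 symbols = 1815 bits.
Huffman merges:
combine ga(10), de(26) → 36
combine 36, io(61) → 97
combine ka(69), ep(80) → 149
combine et(89), 97 → 186
combine th(111), 149 → 260
combine be(159), 186 → 345
combine 260, 345 → 605
Huffman total = 36 + 97 + 149 + 186 + 260 + 345 + 605 = 1678 bits.
Saving = 1815 − 1678 = 137 bits.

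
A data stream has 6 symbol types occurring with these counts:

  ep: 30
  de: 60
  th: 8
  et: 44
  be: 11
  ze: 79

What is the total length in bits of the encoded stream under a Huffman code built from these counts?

532

Merge the two smallest weights repeatedly:
th(8) + be(11) → 19
19 + ep(30) → 49
et(44) + 49 → 93
de(60) + ze(79) → 139
93 + 139 → 232
The encoded length is the sum of every internal node's weight: 19 + 49 + 93 + 139 + 232 = 532 bits.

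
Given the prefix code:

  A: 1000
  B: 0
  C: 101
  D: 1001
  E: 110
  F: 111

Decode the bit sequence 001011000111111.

BBCAFF

Read left to right; each codeword is recognised as soon as it completes (prefix code):
  0→B | 0→B | 101→C | 1000→A | 111→F | 111→F
Decoded message: BBCAFF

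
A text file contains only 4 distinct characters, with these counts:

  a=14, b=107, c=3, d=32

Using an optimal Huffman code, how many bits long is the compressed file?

222

Build the Huffman tree bottom-up:
combine c(3), a(14) → 17
combine 17, d(32) → 49
combine 49, b(107) → 156
Each symbol's bit-cost is frequency × depth; summing gives 222 bits (equivalently 17 + 49 + 156).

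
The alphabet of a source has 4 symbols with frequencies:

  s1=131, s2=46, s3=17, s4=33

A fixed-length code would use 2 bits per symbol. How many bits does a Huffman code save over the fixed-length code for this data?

Fixed-length: 2 bits × 227 symbols = 454 bits.
Huffman merges:
merge s3(17) and s4(33): 50
merge s2(46) and 50: 96
merge 96 and s1(131): 227
Huffman total = 50 + 96 + 227 = 373 bits.
Saving = 454 − 373 = 81 bits.

81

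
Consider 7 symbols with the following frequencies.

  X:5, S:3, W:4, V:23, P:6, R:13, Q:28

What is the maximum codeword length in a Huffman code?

Merge the two lowest-weight nodes at each step:
S(3) + W(4) → 7
X(5) + P(6) → 11
7 + 11 → 18
R(13) + 18 → 31
V(23) + Q(28) → 51
31 + 51 → 82
The first pair merged (S, W) ends up deepest, at depth 4.

4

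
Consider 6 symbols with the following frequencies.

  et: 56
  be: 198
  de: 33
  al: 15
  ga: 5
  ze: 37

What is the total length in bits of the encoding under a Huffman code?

Merge the two smallest weights repeatedly:
combine ga(5), al(15) → 20
combine 20, de(33) → 53
combine ze(37), 53 → 90
combine et(56), 90 → 146
combine 146, be(198) → 344
Total encoded bits = sum of merged weights = 20 + 53 + 90 + 146 + 344 = 653.

653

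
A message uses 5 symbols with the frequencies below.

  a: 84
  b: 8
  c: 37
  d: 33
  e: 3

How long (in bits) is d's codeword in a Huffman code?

Huffman merges, smallest pair first:
combine e(3), b(8) → 11
combine 11, d(33) → 44
combine c(37), 44 → 81
combine 81, a(84) → 165
The subtree containing d is merged 3 times, so code length = 3.

3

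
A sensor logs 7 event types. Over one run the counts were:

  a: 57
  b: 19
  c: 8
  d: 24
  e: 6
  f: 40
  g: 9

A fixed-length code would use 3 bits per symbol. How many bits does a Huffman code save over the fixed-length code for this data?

Fixed-length: 3 bits × 163 symbols = 489 bits.
Huffman merges:
combine e(6), c(8) → 14
combine g(9), 14 → 23
combine b(19), 23 → 42
combine d(24), f(40) → 64
combine 42, a(57) → 99
combine 64, 99 → 163
Huffman total = 14 + 23 + 42 + 64 + 99 + 163 = 405 bits.
Saving = 489 − 405 = 84 bits.

84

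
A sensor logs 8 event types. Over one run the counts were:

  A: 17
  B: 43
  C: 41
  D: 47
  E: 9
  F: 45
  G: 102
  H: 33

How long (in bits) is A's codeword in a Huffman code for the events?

Build the tree from the bottom:
combine E(9), A(17) → 26
combine 26, H(33) → 59
combine C(41), B(43) → 84
combine F(45), D(47) → 92
combine 59, 84 → 143
combine 92, G(102) → 194
combine 143, 194 → 337
The subtree containing A is merged 4 times, so code length = 4.

4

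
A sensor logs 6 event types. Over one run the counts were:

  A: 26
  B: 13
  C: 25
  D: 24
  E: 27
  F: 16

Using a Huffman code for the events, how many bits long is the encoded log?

340

Merge the two smallest weights repeatedly:
combine B(13), F(16) → 29
combine D(24), C(25) → 49
combine A(26), E(27) → 53
combine 29, 49 → 78
combine 53, 78 → 131
Total encoded bits = sum of merged weights = 29 + 49 + 53 + 78 + 131 = 340.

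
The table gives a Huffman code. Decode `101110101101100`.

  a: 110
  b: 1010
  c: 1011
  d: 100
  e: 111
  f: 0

Read left to right; each codeword is recognised as soon as it completes (prefix code):
  1011→c | 1010→b | 110→a | 110→a | 0→f
Decoded message: cbaaf

cbaaf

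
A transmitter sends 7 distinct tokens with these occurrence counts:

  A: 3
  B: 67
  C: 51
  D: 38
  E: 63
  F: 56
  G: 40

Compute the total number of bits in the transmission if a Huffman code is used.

Greedily combine the two least-frequent nodes:
A(3) + D(38) → 41
G(40) + 41 → 81
C(51) + F(56) → 107
E(63) + B(67) → 130
81 + 107 → 188
130 + 188 → 318
Total encoded bits = sum of merged weights = 41 + 81 + 107 + 130 + 188 + 318 = 865.

865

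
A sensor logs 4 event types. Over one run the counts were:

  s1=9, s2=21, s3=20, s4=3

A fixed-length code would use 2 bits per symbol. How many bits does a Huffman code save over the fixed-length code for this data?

9

Fixed-length: 2 bits × 53 symbols = 106 bits.
Huffman merges:
merge s4(3) and s1(9): 12
merge 12 and s3(20): 32
merge s2(21) and 32: 53
Huffman total = 12 + 32 + 53 = 97 bits.
Saving = 106 − 97 = 9 bits.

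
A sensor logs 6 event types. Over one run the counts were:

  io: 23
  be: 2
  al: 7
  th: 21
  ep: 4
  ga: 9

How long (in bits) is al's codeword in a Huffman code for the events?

4

Huffman merges, smallest pair first:
merge be(2) and ep(4): 6
merge 6 and al(7): 13
merge ga(9) and 13: 22
merge th(21) and 22: 43
merge io(23) and 43: 66
al sits 4 levels below the root, so its codeword is 4 bits.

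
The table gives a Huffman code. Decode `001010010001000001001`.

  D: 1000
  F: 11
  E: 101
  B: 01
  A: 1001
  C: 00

CECDDCA

Read left to right; each codeword is recognised as soon as it completes (prefix code):
  00→C | 101→E | 00→C | 1000→D | 1000→D | 00→C | 1001→A
Decoded message: CECDDCA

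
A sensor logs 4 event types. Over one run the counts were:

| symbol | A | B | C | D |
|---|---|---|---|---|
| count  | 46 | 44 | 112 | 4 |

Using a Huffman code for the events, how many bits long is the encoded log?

Greedily combine the two least-frequent nodes:
D(4) + B(44) → 48
A(46) + 48 → 94
94 + C(112) → 206
Total encoded bits = sum of merged weights = 48 + 94 + 206 = 348.

348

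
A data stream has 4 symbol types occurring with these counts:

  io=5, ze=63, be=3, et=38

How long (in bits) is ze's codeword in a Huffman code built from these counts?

Huffman merges, smallest pair first:
merge be(3) and io(5): 8
merge 8 and et(38): 46
merge 46 and ze(63): 109
ze is merged only at the final step, so code length = 1.

1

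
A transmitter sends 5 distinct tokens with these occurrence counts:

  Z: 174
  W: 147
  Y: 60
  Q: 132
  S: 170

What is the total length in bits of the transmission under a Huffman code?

1558

Build the Huffman tree bottom-up:
Y(60) + Q(132) → 192
W(147) + S(170) → 317
Z(174) + 192 → 366
317 + 366 → 683
Each symbol's bit-cost is frequency × depth; summing gives 1558 bits (equivalently 192 + 317 + 366 + 683).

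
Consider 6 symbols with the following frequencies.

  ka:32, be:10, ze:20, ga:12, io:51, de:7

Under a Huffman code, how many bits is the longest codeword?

5

Merge the two lowest-weight nodes at each step:
merge de(7) and be(10): 17
merge ga(12) and 17: 29
merge ze(20) and 29: 49
merge ka(32) and 49: 81
merge io(51) and 81: 132
Maximum depth reached is 5.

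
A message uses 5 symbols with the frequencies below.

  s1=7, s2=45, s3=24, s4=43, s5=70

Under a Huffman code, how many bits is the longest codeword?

3

Merge the two lowest-weight nodes at each step:
combine s1(7), s3(24) → 31
combine 31, s4(43) → 74
combine s2(45), s5(70) → 115
combine 74, 115 → 189
Maximum depth reached is 3.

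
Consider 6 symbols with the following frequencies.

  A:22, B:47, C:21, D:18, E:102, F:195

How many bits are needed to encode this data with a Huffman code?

823

Greedily combine the two least-frequent nodes:
combine D(18), C(21) → 39
combine A(22), 39 → 61
combine B(47), 61 → 108
combine E(102), 108 → 210
combine F(195), 210 → 405
The encoded length is the sum of every internal node's weight: 39 + 61 + 108 + 210 + 405 = 823 bits.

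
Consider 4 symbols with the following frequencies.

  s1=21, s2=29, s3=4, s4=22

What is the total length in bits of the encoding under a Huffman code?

Merge the two smallest weights repeatedly:
merge s3(4) and s1(21): 25
merge s4(22) and 25: 47
merge s2(29) and 47: 76
Total encoded bits = sum of merged weights = 25 + 47 + 76 = 148.

148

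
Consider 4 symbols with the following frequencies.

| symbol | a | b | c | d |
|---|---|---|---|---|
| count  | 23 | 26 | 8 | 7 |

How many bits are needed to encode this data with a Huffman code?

117

Build the Huffman tree bottom-up:
d(7) + c(8) → 15
15 + a(23) → 38
b(26) + 38 → 64
Total encoded bits = sum of merged weights = 15 + 38 + 64 = 117.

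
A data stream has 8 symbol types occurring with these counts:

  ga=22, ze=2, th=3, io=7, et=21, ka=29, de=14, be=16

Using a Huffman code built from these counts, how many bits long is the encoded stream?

308

Build the Huffman tree bottom-up:
ze(2) + th(3) → 5
5 + io(7) → 12
12 + de(14) → 26
be(16) + et(21) → 37
ga(22) + 26 → 48
ka(29) + 37 → 66
48 + 66 → 114
Each symbol's bit-cost is frequency × depth; summing gives 308 bits (equivalently 5 + 12 + 26 + 37 + 48 + 66 + 114).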